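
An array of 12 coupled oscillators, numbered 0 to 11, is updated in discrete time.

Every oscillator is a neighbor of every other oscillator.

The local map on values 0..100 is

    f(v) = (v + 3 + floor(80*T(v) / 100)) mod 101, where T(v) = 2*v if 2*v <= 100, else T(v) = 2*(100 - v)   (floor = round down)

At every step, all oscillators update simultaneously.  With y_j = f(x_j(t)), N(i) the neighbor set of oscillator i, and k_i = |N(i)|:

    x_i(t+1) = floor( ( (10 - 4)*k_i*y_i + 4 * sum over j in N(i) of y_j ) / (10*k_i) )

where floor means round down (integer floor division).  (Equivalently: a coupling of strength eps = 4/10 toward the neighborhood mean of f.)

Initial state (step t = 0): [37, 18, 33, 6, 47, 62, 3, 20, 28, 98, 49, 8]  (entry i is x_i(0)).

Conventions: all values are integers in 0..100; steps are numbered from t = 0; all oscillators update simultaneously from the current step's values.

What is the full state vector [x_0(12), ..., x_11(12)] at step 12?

Answer: [34, 34, 34, 60, 60, 60, 60, 36, 36, 65, 60, 60]

Derivation:
t=0: [37, 18, 33, 6, 47, 62, 3, 20, 28, 98, 49, 8]
t=1: [73, 45, 67, 28, 31, 31, 23, 49, 60, 19, 34, 31]
t=2: [33, 34, 35, 65, 70, 70, 58, 39, 38, 52, 74, 70]
t=3: [65, 67, 68, 28, 27, 27, 30, 17, 15, 32, 25, 27]
t=4: [37, 36, 36, 67, 65, 65, 70, 51, 48, 73, 63, 65]
t=5: [73, 72, 72, 30, 31, 31, 29, 35, 32, 28, 31, 31]
t=6: [39, 39, 39, 74, 75, 75, 73, 82, 77, 71, 75, 75]
t=7: [7, 7, 7, 15, 15, 15, 15, 12, 14, 16, 15, 15]
t=8: [27, 27, 27, 39, 39, 39, 39, 34, 37, 40, 39, 39]
t=9: [56, 56, 56, 17, 17, 17, 17, 67, 71, 19, 17, 17]
t=10: [32, 32, 32, 43, 43, 43, 43, 28, 27, 45, 43, 43]
t=11: [66, 66, 66, 25, 25, 25, 25, 60, 59, 29, 25, 25]
t=12: [34, 34, 34, 60, 60, 60, 60, 36, 36, 65, 60, 60]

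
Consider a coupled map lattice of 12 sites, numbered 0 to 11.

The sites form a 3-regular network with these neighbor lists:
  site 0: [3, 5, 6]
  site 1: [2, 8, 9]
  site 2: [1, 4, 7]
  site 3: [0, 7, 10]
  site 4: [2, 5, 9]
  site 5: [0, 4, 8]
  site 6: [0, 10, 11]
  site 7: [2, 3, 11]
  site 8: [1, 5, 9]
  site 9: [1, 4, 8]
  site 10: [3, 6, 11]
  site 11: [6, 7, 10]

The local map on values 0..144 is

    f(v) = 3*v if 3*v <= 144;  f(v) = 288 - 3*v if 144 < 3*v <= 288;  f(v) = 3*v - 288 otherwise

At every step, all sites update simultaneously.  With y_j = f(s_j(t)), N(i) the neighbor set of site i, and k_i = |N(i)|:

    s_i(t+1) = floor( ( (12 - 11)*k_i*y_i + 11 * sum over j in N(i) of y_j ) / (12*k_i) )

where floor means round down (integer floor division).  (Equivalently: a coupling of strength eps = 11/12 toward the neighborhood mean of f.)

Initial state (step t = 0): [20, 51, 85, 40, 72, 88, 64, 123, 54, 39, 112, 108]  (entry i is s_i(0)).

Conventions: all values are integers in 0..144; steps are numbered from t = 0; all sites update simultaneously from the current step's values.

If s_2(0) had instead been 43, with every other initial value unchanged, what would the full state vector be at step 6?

Answer: [108, 96, 44, 54, 94, 110, 68, 62, 92, 89, 81, 50]
Key observation: This trace re-runs the system from the modified initial state.

Derivation:
t=0: [20, 51, 43, 40, 72, 88, 64, 123, 54, 39, 112, 108]
t=1: [78, 124, 98, 67, 88, 80, 52, 93, 94, 111, 81, 71]
t=2: [86, 24, 36, 40, 32, 29, 64, 52, 54, 38, 93, 63]
t=3: [95, 112, 100, 62, 102, 84, 50, 110, 93, 99, 97, 80]
t=4: [84, 13, 34, 23, 18, 12, 28, 53, 29, 23, 88, 59]
t=5: [60, 82, 76, 63, 67, 57, 59, 96, 51, 60, 82, 81]
t=6: [108, 96, 44, 54, 94, 110, 68, 62, 92, 89, 81, 50]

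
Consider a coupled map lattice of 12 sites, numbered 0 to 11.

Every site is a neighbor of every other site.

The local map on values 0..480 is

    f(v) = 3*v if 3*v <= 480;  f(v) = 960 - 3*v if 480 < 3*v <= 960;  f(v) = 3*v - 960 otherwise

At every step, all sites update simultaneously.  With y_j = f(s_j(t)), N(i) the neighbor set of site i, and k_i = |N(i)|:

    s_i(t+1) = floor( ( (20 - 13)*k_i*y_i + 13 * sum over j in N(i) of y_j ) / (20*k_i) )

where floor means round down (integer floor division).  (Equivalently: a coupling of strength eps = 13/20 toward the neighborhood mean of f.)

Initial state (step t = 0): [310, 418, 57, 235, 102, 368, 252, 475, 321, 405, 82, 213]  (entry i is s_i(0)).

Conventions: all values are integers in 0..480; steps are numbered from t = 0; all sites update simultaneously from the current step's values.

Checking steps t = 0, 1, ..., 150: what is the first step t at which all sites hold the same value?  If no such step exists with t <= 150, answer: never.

Answer: never
Key observation: The state at step 19 reappears at step 31 — the system is in a cycle of period 12 from step 19 on.  No step 0..31 is synchronized, and the cycle repeats forever, so no step up to 150 (or ever) has all sites equal.

Derivation:
t=0: [310, 418, 57, 235, 102, 368, 252, 475, 321, 405, 82, 213]  (not all equal)
t=1: [167, 244, 208, 233, 248, 201, 218, 294, 160, 233, 230, 252]  (not all equal)
t=2: [337, 270, 301, 280, 267, 308, 293, 226, 343, 280, 282, 263]  (not all equal)
t=3: [98, 126, 99, 118, 129, 93, 106, 165, 103, 118, 116, 133]  (not all equal)
t=4: [332, 357, 333, 350, 359, 328, 339, 382, 337, 350, 348, 363]  (not all equal)
t=5: [70, 92, 71, 86, 93, 66, 76, 114, 74, 86, 84, 97]  (not all equal)
t=6: [239, 259, 240, 253, 260, 236, 245, 278, 243, 253, 252, 263]  (not all equal)
t=7: [215, 198, 215, 203, 197, 218, 210, 181, 212, 203, 204, 194]  (not all equal)
t=8: [338, 352, 338, 348, 353, 335, 342, 367, 340, 348, 347, 356]  (not all equal)
t=9: [73, 85, 73, 81, 86, 70, 76, 98, 74, 81, 81, 88]  (not all equal)
t=10: [234, 245, 234, 241, 246, 232, 237, 256, 235, 241, 241, 248]  (not all equal)
t=11: [243, 233, 243, 237, 232, 245, 240, 224, 242, 237, 237, 231]  (not all equal)
t=12: [243, 252, 243, 249, 253, 242, 246, 260, 244, 249, 249, 254]  (not all equal)
t=13: [218, 211, 218, 213, 210, 219, 216, 204, 218, 213, 213, 209]  (not all equal)
t=14: [315, 321, 315, 319, 322, 314, 317, 327, 315, 319, 319, 323]  (not all equal)
t=15: [11, 7, 11, 7, 8, 12, 9, 13, 11, 7, 7, 9]  (not all equal)
t=16: [29, 25, 29, 25, 26, 30, 27, 31, 29, 25, 25, 27]  (not all equal)
t=17: [83, 79, 83, 79, 80, 84, 81, 85, 83, 79, 79, 81]  (not all equal)
t=18: [245, 241, 245, 241, 242, 246, 243, 247, 245, 241, 241, 243]  (not all equal)
t=19: [228, 232, 228, 232, 231, 227, 230, 226, 228, 232, 232, 230]  (not all equal)
t=20: [272, 268, 272, 268, 269, 273, 270, 274, 272, 268, 268, 270]  (not all equal)
t=21: [147, 151, 147, 151, 150, 146, 149, 145, 147, 151, 151, 149]  (not all equal)
t=22: [444, 448, 444, 448, 447, 443, 446, 442, 444, 448, 448, 446]  (not all equal)
t=23: [375, 379, 375, 379, 378, 374, 377, 373, 375, 379, 379, 377]  (not all equal)
t=24: [168, 172, 168, 172, 171, 167, 170, 166, 168, 172, 172, 170]  (not all equal)
t=25: [452, 448, 452, 448, 449, 453, 450, 454, 452, 448, 448, 450]  (not all equal)
t=26: [392, 388, 392, 388, 389, 393, 390, 394, 392, 388, 388, 390]  (not all equal)
t=27: [212, 208, 212, 208, 209, 213, 210, 214, 212, 208, 208, 210]  (not all equal)
t=28: [327, 331, 327, 331, 330, 326, 329, 325, 327, 331, 331, 329]  (not all equal)
t=29: [24, 28, 24, 28, 27, 23, 26, 22, 24, 28, 28, 26]  (not all equal)
t=30: [75, 79, 75, 79, 78, 74, 77, 73, 75, 79, 79, 77]  (not all equal)
t=31: [228, 232, 228, 232, 231, 227, 230, 226, 228, 232, 232, 230]  (not all equal)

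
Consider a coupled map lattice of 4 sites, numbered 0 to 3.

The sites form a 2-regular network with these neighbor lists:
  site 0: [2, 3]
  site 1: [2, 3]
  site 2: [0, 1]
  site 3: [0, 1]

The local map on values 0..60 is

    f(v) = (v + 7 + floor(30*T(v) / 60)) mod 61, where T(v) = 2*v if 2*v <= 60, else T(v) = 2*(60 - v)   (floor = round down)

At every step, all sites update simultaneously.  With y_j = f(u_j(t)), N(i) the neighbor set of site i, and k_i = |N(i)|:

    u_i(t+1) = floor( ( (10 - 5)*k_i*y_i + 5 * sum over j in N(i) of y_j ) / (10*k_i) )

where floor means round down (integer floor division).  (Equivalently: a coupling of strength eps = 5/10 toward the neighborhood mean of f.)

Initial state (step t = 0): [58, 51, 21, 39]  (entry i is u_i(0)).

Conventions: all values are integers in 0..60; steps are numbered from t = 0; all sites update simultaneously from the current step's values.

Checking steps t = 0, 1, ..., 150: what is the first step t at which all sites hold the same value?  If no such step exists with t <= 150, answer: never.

Answer: 7
Key observation: Synchronization is absorbing here: once all sites are equal they stay equal, and step 7 is the first all-equal step.

Derivation:
t=0: [58, 51, 21, 39]  (not all equal)
t=1: [16, 16, 27, 6]  (not all equal)
t=2: [24, 24, 19, 29]  (not all equal)
t=3: [39, 39, 50, 29]  (not all equal)
t=4: [5, 5, 6, 5]  (not all equal)
t=5: [17, 17, 18, 17]  (not all equal)
t=6: [41, 41, 42, 41]  (not all equal)
t=7: [6, 6, 6, 6]  (all equal)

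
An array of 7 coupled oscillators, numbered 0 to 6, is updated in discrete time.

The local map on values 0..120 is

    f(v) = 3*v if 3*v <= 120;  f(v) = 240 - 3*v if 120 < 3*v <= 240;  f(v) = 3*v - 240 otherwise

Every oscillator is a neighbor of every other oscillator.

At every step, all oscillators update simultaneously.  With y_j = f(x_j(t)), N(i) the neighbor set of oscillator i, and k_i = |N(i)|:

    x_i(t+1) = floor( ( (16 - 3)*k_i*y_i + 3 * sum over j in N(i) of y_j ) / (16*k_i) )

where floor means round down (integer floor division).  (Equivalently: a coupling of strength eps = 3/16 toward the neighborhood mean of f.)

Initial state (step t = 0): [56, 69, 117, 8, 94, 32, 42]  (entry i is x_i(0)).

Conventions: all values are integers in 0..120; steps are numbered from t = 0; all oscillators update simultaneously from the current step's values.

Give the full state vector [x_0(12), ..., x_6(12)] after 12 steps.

Answer: [34, 34, 60, 60, 34, 34, 22]

Derivation:
t=0: [56, 69, 117, 8, 94, 32, 42]
t=1: [71, 41, 102, 34, 48, 90, 104]
t=2: [37, 107, 67, 95, 90, 39, 72]
t=3: [100, 77, 44, 49, 37, 105, 32]
t=4: [64, 24, 101, 89, 103, 75, 92]
t=5: [47, 66, 59, 31, 64, 22, 38]
t=6: [93, 49, 65, 89, 53, 67, 105]
t=7: [42, 85, 47, 33, 75, 42, 71]
t=8: [104, 26, 92, 92, 26, 104, 36]
t=9: [71, 75, 43, 43, 75, 71, 99]
t=10: [32, 23, 98, 98, 23, 32, 55]
t=11: [91, 69, 58, 58, 69, 91, 74]
t=12: [34, 34, 60, 60, 34, 34, 22]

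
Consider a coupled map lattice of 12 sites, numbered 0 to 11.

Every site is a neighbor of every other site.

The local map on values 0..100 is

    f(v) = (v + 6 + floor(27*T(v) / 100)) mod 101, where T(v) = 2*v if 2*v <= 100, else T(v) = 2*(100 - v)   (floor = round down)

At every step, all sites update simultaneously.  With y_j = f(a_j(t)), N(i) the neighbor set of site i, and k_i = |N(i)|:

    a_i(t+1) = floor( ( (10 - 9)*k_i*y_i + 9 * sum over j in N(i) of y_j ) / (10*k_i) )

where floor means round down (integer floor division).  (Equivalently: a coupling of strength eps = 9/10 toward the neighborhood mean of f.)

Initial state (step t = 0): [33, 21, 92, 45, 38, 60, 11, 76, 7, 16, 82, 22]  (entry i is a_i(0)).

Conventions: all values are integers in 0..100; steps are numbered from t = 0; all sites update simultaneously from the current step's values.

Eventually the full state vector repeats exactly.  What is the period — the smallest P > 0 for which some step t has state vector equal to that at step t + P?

Simulating step by step:
t=0: [33, 21, 92, 45, 38, 60, 11, 76, 7, 16, 82, 22]
t=1: [51, 51, 50, 52, 51, 52, 51, 52, 50, 51, 52, 51]
t=2: [83, 83, 83, 83, 83, 83, 83, 83, 83, 83, 83, 83]
t=3: [98, 98, 98, 98, 98, 98, 98, 98, 98, 98, 98, 98]
t=4: [4, 4, 4, 4, 4, 4, 4, 4, 4, 4, 4, 4]
t=5: [12, 12, 12, 12, 12, 12, 12, 12, 12, 12, 12, 12]
t=6: [24, 24, 24, 24, 24, 24, 24, 24, 24, 24, 24, 24]
t=7: [42, 42, 42, 42, 42, 42, 42, 42, 42, 42, 42, 42]
t=8: [70, 70, 70, 70, 70, 70, 70, 70, 70, 70, 70, 70]
t=9: [92, 92, 92, 92, 92, 92, 92, 92, 92, 92, 92, 92]
t=10: [1, 1, 1, 1, 1, 1, 1, 1, 1, 1, 1, 1]
t=11: [7, 7, 7, 7, 7, 7, 7, 7, 7, 7, 7, 7]
t=12: [16, 16, 16, 16, 16, 16, 16, 16, 16, 16, 16, 16]
t=13: [30, 30, 30, 30, 30, 30, 30, 30, 30, 30, 30, 30]
t=14: [52, 52, 52, 52, 52, 52, 52, 52, 52, 52, 52, 52]
t=15: [83, 83, 83, 83, 83, 83, 83, 83, 83, 83, 83, 83]

Answer: 13
Key observation: The state at step 2, [83, 83, 83, 83, 83, 83, 83, 83, 83, 83, 83, 83], reappears at step 15 — and no state repeats earlier — so the cycle the system enters has period 13.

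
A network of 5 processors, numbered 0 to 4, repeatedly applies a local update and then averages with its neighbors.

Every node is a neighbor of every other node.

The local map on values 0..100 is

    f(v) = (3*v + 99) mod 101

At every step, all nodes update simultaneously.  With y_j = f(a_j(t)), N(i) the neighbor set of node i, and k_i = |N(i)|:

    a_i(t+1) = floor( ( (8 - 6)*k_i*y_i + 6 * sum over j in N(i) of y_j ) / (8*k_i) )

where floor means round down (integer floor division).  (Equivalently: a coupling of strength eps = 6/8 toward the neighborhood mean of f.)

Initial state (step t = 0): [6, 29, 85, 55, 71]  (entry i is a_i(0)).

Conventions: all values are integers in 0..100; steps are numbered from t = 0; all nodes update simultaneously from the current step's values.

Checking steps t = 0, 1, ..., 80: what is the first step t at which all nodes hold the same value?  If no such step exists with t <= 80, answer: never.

Answer: 3
Key observation: Synchronization is absorbing here: once all nodes are equal they stay equal, and step 3 is the first all-equal step.

Derivation:
t=0: [6, 29, 85, 55, 71]  (not all equal)
t=1: [42, 47, 45, 45, 42]  (not all equal)
t=2: [29, 30, 29, 29, 29]  (not all equal)
t=3: [85, 85, 85, 85, 85]  (all equal)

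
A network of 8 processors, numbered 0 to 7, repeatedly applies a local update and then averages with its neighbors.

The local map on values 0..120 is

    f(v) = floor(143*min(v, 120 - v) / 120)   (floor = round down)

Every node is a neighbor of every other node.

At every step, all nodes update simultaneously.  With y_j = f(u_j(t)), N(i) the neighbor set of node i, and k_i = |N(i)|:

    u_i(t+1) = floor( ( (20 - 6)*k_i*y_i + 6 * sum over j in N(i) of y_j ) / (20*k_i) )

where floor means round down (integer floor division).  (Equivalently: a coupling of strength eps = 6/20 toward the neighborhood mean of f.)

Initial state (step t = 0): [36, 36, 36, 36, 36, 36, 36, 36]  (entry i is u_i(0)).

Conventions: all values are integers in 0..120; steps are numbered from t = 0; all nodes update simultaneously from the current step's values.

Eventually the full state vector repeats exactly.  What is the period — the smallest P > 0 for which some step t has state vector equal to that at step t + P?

Answer: 2
Key observation: The state at step 3, [59, 59, 59, 59, 59, 59, 59, 59], reappears at step 5 — and no state repeats earlier — so the cycle the system enters has period 2.

Derivation:
t=0: [36, 36, 36, 36, 36, 36, 36, 36]
t=1: [42, 42, 42, 42, 42, 42, 42, 42]
t=2: [50, 50, 50, 50, 50, 50, 50, 50]
t=3: [59, 59, 59, 59, 59, 59, 59, 59]
t=4: [70, 70, 70, 70, 70, 70, 70, 70]
t=5: [59, 59, 59, 59, 59, 59, 59, 59]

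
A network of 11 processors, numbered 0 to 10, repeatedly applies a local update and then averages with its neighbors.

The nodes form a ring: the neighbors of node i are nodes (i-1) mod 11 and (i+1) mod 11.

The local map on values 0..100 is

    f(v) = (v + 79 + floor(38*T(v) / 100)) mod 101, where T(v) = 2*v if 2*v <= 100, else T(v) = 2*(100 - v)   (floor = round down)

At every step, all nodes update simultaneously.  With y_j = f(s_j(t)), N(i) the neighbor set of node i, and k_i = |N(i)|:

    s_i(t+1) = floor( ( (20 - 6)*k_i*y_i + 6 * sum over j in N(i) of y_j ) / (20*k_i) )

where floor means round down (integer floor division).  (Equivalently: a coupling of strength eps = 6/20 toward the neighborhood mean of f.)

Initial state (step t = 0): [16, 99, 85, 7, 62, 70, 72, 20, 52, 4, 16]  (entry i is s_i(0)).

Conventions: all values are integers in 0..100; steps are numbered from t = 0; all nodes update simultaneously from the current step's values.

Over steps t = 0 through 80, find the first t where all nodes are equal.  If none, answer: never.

Answer: 10
Key observation: Synchronization is absorbing here: once all nodes are equal they stay equal, and step 10 is the first all-equal step.

Derivation:
t=0: [16, 99, 85, 7, 62, 70, 72, 20, 52, 4, 16]  (not all equal)
t=1: [16, 65, 77, 85, 71, 69, 62, 29, 61, 71, 18]  (not all equal)
t=2: [15, 60, 71, 73, 71, 69, 62, 40, 62, 61, 17]  (not all equal)
t=3: [14, 58, 70, 71, 70, 69, 65, 54, 65, 58, 15]  (not all equal)
t=4: [12, 57, 69, 70, 70, 69, 68, 66, 68, 57, 13]  (not all equal)
t=5: [80, 72, 69, 70, 70, 70, 69, 69, 69, 57, 25]  (not all equal)
t=6: [65, 71, 70, 70, 70, 70, 70, 70, 69, 60, 36]  (not all equal)
t=7: [65, 70, 70, 70, 70, 70, 70, 70, 69, 64, 49]  (not all equal)
t=8: [68, 69, 70, 70, 70, 70, 70, 70, 69, 68, 65]  (not all equal)
t=9: [69, 70, 70, 70, 70, 70, 70, 70, 70, 69, 69]  (not all equal)
t=10: [70, 70, 70, 70, 70, 70, 70, 70, 70, 70, 70]  (all equal)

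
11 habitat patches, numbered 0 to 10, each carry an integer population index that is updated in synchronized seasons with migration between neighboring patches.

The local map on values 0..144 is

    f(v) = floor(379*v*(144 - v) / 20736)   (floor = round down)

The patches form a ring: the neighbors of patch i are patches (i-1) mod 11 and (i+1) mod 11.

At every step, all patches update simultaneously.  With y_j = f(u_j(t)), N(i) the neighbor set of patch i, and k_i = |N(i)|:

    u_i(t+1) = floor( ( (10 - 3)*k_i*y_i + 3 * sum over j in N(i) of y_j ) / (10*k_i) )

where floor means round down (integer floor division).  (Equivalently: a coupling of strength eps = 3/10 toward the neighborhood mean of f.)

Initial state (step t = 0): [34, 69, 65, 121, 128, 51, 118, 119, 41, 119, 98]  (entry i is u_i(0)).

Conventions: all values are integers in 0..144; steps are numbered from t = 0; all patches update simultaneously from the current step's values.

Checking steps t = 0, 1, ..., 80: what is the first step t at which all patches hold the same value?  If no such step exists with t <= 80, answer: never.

Simulating step by step:
t=0: [34, 69, 65, 121, 128, 51, 118, 119, 41, 119, 98]  (not all equal)
t=1: [74, 89, 86, 54, 46, 74, 60, 57, 70, 61, 75]  (not all equal)
t=2: [93, 90, 90, 87, 84, 91, 92, 90, 93, 92, 93]  (not all equal)
t=3: [86, 87, 88, 90, 91, 88, 87, 87, 86, 86, 86]  (not all equal)
t=4: [90, 90, 89, 88, 88, 89, 90, 90, 90, 91, 91]  (not all equal)
t=5: [88, 88, 89, 89, 89, 89, 88, 88, 88, 88, 88]  (not all equal)
t=6: [90, 89, 89, 89, 89, 89, 89, 90, 90, 90, 90]  (not all equal)
t=7: [88, 88, 89, 89, 89, 89, 88, 88, 88, 88, 88]  (not all equal)

Answer: never
Key observation: The state at step 5 reappears at step 7 — the system is in a cycle of period 2 from step 5 on.  No step 0..7 is synchronized, and the cycle repeats forever, so no step up to 80 (or ever) has all patches equal.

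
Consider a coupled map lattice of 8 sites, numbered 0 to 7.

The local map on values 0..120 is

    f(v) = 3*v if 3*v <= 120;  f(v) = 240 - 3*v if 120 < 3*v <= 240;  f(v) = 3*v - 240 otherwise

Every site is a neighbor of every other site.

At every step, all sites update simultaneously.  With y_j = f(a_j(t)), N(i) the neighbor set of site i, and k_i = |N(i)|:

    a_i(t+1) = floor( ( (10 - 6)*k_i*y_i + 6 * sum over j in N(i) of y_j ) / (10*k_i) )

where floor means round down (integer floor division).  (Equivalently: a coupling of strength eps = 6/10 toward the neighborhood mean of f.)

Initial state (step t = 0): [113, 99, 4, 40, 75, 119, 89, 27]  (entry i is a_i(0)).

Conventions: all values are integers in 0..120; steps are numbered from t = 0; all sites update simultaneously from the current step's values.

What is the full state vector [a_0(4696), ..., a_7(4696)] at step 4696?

Answer: [2, 3, 4, 3, 4, 3, 4, 3]
Key observation: The state at step 17, [8, 9, 10, 9, 10, 9, 10, 9], reappears at step 21: the system is in a cycle of period 4 from step 17 on.  Therefore the state at step 4696 equals the state at step 17 + ((4696 - 17) mod 4) = 20, which is [2, 3, 4, 3, 4, 3, 4, 3].

Derivation:
t=0: [113, 99, 4, 40, 75, 119, 89, 27]
t=1: [76, 63, 49, 82, 49, 82, 53, 70]
t=2: [35, 47, 61, 33, 61, 33, 57, 41]
t=3: [93, 91, 78, 91, 78, 91, 81, 96]
t=4: [29, 27, 19, 27, 19, 27, 18, 32]
t=5: [78, 76, 68, 76, 68, 76, 67, 81]
t=6: [15, 17, 24, 17, 24, 17, 25, 14]
t=7: [53, 55, 61, 55, 61, 55, 62, 52]
t=8: [73, 71, 65, 71, 65, 71, 64, 74]
t=9: [28, 30, 36, 30, 36, 30, 37, 27]
t=10: [91, 93, 99, 93, 99, 93, 100, 90]
t=11: [40, 42, 48, 42, 48, 42, 49, 39]
t=12: [111, 109, 104, 109, 104, 109, 103, 110]
t=13: [85, 83, 78, 83, 78, 83, 78, 84]
t=14: [10, 9, 8, 9, 8, 9, 8, 9]
t=15: [27, 26, 25, 26, 25, 26, 25, 26]
t=16: [78, 77, 76, 77, 76, 77, 76, 77]
t=17: [8, 9, 10, 9, 10, 9, 10, 9]
t=18: [26, 27, 28, 27, 28, 27, 28, 27]
t=19: [80, 81, 82, 81, 82, 81, 82, 81]
t=20: [2, 3, 4, 3, 4, 3, 4, 3]
t=21: [8, 9, 10, 9, 10, 9, 10, 9]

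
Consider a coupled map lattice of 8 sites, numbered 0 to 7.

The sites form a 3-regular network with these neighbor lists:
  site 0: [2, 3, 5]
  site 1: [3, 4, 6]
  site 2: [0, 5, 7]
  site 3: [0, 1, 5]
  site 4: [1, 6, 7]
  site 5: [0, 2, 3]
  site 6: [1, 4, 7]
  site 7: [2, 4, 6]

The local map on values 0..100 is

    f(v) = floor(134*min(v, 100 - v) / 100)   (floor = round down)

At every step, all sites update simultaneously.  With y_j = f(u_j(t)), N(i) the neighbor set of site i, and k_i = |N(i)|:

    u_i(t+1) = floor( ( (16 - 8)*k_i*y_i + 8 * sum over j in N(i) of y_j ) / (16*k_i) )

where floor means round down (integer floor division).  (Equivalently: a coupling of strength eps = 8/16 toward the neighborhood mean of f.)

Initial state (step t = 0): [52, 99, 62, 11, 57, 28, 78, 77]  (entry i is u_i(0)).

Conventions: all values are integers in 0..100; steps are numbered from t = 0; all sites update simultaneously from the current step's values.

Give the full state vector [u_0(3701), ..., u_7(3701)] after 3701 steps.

Answer: [56, 56, 56, 56, 56, 56, 56, 56]
Key observation: The state at step 26, [58, 58, 58, 58, 58, 58, 58, 58], reappears at step 28: the system is in a cycle of period 2 from step 26 on.  Therefore the state at step 3701 equals the state at step 26 + ((3701 - 26) mod 2) = 27, which is [56, 56, 56, 56, 56, 56, 56, 56].

Derivation:
t=0: [52, 99, 62, 11, 57, 28, 78, 77]
t=1: [48, 17, 46, 24, 38, 39, 29, 37]
t=2: [56, 31, 58, 39, 43, 52, 39, 49]
t=3: [57, 47, 59, 53, 54, 59, 53, 60]
t=4: [56, 61, 54, 59, 60, 55, 60, 56]
t=5: [58, 52, 59, 55, 53, 58, 53, 56]
t=6: [56, 62, 55, 59, 61, 56, 61, 58]
t=7: [57, 51, 58, 54, 52, 57, 52, 55]
t=8: [57, 64, 57, 60, 63, 57, 63, 60]
t=9: [56, 49, 56, 53, 49, 56, 49, 52]
t=10: [58, 64, 59, 61, 64, 58, 64, 63]
t=11: [55, 48, 53, 52, 48, 55, 48, 49]
t=12: [61, 64, 61, 62, 64, 61, 64, 64]
t=13: [51, 48, 51, 50, 48, 51, 48, 48]
t=14: [65, 64, 64, 65, 64, 65, 64, 64]
t=15: [46, 47, 47, 46, 48, 46, 48, 48]
t=16: [61, 62, 62, 61, 63, 61, 63, 63]
t=17: [51, 50, 50, 51, 49, 51, 49, 49]
t=18: [65, 66, 66, 65, 65, 65, 65, 65]
t=19: [45, 45, 45, 45, 45, 45, 45, 45]
t=20: [60, 60, 60, 60, 60, 60, 60, 60]
t=21: [53, 53, 53, 53, 53, 53, 53, 53]
t=22: [62, 62, 62, 62, 62, 62, 62, 62]
t=23: [50, 50, 50, 50, 50, 50, 50, 50]
t=24: [67, 67, 67, 67, 67, 67, 67, 67]
t=25: [44, 44, 44, 44, 44, 44, 44, 44]
t=26: [58, 58, 58, 58, 58, 58, 58, 58]
t=27: [56, 56, 56, 56, 56, 56, 56, 56]
t=28: [58, 58, 58, 58, 58, 58, 58, 58]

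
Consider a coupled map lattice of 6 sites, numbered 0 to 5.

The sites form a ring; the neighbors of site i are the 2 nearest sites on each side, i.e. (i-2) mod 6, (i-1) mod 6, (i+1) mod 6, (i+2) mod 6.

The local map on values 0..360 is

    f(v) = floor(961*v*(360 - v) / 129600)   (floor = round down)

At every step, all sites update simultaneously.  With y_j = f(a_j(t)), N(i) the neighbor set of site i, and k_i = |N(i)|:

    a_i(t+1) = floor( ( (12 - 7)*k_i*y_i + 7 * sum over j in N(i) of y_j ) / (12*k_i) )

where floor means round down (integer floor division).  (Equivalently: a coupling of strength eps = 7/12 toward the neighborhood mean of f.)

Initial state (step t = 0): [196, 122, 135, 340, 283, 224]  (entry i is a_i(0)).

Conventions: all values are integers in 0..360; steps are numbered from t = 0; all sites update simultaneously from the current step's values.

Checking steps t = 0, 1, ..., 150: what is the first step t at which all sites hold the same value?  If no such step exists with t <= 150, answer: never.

Answer: 3
Key observation: Synchronization is absorbing here: once all sites are equal they stay equal, and step 3 is the first all-equal step.

Derivation:
t=0: [196, 122, 135, 340, 283, 224]  (not all equal)
t=1: [219, 197, 190, 141, 174, 190]  (not all equal)
t=2: [234, 235, 235, 234, 235, 235]  (not all equal)
t=3: [217, 217, 217, 217, 217, 217]  (all equal)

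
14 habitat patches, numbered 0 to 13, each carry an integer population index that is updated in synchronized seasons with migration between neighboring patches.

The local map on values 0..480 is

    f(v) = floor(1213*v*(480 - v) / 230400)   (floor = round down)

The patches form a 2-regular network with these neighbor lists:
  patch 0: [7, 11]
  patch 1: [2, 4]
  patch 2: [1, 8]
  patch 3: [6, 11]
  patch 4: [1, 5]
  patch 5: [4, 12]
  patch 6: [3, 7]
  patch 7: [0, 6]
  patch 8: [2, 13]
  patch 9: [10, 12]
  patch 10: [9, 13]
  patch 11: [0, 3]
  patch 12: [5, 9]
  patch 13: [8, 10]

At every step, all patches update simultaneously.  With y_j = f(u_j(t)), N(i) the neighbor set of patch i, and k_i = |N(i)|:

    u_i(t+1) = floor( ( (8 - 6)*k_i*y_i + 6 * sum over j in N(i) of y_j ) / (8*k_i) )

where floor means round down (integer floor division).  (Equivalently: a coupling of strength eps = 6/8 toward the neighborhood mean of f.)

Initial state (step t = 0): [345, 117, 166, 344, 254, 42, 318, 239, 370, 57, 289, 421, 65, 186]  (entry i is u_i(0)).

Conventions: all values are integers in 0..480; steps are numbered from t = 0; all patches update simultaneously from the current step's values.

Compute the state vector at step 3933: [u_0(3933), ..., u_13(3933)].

Answer: [290, 290, 290, 290, 290, 290, 290, 290, 290, 290, 290, 290, 290, 290]
Key observation: The state at step 7, [290, 290, 290, 290, 290, 290, 290, 290, 290, 290, 290, 290, 290, 290], reappears at step 8: the system is in a cycle of period 1 from step 7 on.  Therefore the state at step 3933 equals the state at step 7 + ((3933 - 7) mod 1) = 7, which is [290, 290, 290, 290, 290, 290, 290, 290, 290, 290, 290, 290, 290, 290].

Derivation:
t=0: [345, 117, 166, 344, 254, 42, 318, 239, 370, 57, 289, 421, 65, 186]
t=1: [223, 271, 232, 211, 195, 190, 273, 269, 263, 193, 227, 216, 118, 260]
t=2: [299, 297, 299, 298, 293, 266, 297, 298, 301, 270, 297, 299, 273, 301]
t=3: [284, 286, 284, 285, 291, 294, 285, 285, 283, 293, 289, 284, 298, 284]
t=4: [292, 291, 292, 292, 289, 287, 292, 292, 293, 287, 290, 292, 286, 291]
t=5: [289, 289, 288, 289, 290, 291, 289, 289, 288, 291, 290, 289, 291, 289]
t=6: [290, 290, 290, 290, 289, 289, 290, 290, 290, 289, 289, 290, 289, 290]
t=7: [290, 290, 290, 290, 290, 290, 290, 290, 290, 290, 290, 290, 290, 290]
t=8: [290, 290, 290, 290, 290, 290, 290, 290, 290, 290, 290, 290, 290, 290]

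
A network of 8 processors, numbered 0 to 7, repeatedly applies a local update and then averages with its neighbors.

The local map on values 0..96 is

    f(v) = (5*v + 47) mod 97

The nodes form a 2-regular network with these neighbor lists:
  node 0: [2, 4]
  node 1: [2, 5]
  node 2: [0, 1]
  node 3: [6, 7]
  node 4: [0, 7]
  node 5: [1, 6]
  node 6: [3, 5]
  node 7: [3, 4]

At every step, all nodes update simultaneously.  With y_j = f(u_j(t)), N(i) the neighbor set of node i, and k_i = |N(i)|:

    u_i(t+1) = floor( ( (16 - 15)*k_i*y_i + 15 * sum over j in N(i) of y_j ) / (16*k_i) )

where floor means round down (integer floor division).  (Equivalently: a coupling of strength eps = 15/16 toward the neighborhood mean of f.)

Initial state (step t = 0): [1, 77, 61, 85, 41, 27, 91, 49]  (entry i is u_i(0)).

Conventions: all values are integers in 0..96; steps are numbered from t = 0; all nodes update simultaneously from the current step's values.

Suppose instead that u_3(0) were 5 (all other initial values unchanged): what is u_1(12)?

Answer: u_1(12) = 33
Key observation: This trace re-runs the system from the modified initial state.

Derivation:
t=0: [1, 77, 61, 5, 41, 27, 91, 49]
t=1: [59, 71, 48, 12, 28, 33, 74, 61]
t=2: [88, 52, 36, 42, 58, 21, 14, 50]
t=3: [37, 42, 10, 16, 6, 20, 56, 51]
t=4: [38, 27, 47, 23, 27, 49, 39, 50]
t=5: [83, 47, 65, 29, 28, 62, 33, 70]
t=6: [84, 74, 81, 18, 44, 53, 76, 87]
t=7: [69, 41, 54, 64, 85, 33, 31, 58]
t=8: [51, 24, 30, 30, 28, 32, 44, 77]
t=9: [44, 11, 38, 55, 31, 67, 12, 46]
t=10: [28, 63, 39, 45, 73, 12, 57, 23]
t=11: [39, 31, 78, 54, 74, 53, 43, 51]
t=12: [39, 33, 29, 38, 29, 36, 26, 26]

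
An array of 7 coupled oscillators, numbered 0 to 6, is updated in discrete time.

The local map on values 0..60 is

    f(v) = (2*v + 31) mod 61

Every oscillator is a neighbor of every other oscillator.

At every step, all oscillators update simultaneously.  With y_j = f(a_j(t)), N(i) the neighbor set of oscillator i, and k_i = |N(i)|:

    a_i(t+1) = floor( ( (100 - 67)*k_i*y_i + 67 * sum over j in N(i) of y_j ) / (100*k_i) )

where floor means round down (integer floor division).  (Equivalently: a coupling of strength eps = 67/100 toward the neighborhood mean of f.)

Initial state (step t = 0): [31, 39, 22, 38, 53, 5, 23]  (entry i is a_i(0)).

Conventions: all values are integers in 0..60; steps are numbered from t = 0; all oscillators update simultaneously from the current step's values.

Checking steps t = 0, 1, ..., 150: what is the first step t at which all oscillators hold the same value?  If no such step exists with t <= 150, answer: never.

Answer: 5
Key observation: Synchronization is absorbing here: once all oscillators are equal they stay equal, and step 5 is the first all-equal step.

Derivation:
t=0: [31, 39, 22, 38, 53, 5, 23]  (not all equal)
t=1: [30, 34, 26, 33, 26, 32, 27]  (not all equal)
t=2: [29, 31, 27, 30, 27, 30, 28]  (not all equal)
t=3: [27, 28, 26, 28, 26, 28, 27]  (not all equal)
t=4: [24, 24, 23, 24, 23, 24, 24]  (not all equal)
t=5: [17, 17, 17, 17, 17, 17, 17]  (all equal)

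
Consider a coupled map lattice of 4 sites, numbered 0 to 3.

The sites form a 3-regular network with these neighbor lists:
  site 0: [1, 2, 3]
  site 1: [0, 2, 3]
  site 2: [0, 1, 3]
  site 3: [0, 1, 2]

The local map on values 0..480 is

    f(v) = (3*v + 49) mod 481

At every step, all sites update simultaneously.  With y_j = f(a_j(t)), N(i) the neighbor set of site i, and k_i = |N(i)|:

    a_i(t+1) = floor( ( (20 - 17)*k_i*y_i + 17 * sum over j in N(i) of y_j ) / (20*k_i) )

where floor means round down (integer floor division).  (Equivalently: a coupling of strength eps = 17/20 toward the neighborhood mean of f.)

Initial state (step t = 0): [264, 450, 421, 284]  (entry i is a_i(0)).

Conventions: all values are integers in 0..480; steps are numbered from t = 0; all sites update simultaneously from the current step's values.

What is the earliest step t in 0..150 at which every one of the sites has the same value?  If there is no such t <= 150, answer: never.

Answer: 5
Key observation: Synchronization is absorbing here: once all sites are equal they stay equal, and step 5 is the first all-equal step.

Derivation:
t=0: [264, 450, 421, 284]  (not all equal)
t=1: [395, 385, 397, 387]  (not all equal)
t=2: [258, 262, 257, 261]  (not all equal)
t=3: [347, 345, 347, 345]  (not all equal)
t=4: [124, 125, 124, 125]  (not all equal)
t=5: [422, 422, 422, 422]  (all equal)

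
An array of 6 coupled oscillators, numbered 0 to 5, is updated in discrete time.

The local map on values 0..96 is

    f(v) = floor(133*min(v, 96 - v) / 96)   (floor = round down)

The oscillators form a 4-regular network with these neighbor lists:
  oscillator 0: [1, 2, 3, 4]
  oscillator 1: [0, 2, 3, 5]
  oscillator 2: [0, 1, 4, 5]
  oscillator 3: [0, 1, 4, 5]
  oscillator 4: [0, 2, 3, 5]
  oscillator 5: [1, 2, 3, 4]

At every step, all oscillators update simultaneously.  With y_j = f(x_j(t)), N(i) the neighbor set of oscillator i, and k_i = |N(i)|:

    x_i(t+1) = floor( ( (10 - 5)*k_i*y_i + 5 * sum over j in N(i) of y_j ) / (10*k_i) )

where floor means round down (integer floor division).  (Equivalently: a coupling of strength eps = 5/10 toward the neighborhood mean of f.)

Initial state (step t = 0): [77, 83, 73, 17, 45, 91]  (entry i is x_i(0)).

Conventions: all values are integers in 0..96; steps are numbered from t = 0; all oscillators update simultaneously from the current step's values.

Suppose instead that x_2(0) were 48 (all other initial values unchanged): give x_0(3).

Answer: x_0(3) = 60
Key observation: This trace re-runs the system from the modified initial state.

Derivation:
t=0: [77, 83, 48, 17, 45, 91]
t=1: [34, 24, 47, 25, 46, 24]
t=2: [47, 38, 54, 39, 53, 40]
t=3: [60, 55, 57, 55, 58, 55]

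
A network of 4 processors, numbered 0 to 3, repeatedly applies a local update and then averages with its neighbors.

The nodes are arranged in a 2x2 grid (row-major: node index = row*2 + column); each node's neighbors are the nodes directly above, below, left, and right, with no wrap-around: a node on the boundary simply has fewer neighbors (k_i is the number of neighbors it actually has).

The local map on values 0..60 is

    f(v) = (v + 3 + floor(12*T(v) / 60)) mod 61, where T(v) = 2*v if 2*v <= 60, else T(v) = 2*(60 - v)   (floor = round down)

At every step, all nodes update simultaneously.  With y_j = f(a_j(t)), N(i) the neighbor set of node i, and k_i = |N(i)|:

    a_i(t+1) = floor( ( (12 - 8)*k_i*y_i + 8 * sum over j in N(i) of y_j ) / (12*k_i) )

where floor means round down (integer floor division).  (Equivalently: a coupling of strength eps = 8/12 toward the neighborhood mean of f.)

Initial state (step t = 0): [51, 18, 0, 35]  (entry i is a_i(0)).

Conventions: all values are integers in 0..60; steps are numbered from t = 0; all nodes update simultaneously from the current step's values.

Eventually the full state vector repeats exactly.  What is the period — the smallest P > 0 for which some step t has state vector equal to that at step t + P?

Answer: 9
Key observation: The state at step 4, [58, 58, 58, 58], reappears at step 13 — and no state repeats earlier — so the cycle the system enters has period 9.

Derivation:
t=0: [51, 18, 0, 35]
t=1: [29, 44, 36, 26]
t=2: [48, 45, 43, 46]
t=3: [53, 54, 53, 53]
t=4: [58, 58, 58, 58]
t=5: [0, 0, 0, 0]
t=6: [3, 3, 3, 3]
t=7: [7, 7, 7, 7]
t=8: [12, 12, 12, 12]
t=9: [19, 19, 19, 19]
t=10: [29, 29, 29, 29]
t=11: [43, 43, 43, 43]
t=12: [52, 52, 52, 52]
t=13: [58, 58, 58, 58]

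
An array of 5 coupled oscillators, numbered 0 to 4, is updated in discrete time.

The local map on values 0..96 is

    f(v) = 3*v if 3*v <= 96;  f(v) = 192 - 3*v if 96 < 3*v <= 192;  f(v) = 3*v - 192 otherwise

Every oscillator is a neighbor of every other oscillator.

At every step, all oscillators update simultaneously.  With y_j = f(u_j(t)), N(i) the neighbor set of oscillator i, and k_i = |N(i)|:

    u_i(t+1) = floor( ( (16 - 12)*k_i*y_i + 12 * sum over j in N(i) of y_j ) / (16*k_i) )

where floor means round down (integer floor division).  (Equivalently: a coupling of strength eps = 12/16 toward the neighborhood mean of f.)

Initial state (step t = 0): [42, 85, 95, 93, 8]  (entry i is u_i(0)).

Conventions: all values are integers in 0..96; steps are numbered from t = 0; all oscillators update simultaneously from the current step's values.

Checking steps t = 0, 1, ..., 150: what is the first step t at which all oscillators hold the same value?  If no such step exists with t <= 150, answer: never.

Answer: 3
Key observation: Synchronization is absorbing here: once all oscillators are equal they stay equal, and step 3 is the first all-equal step.

Derivation:
t=0: [42, 85, 95, 93, 8]  (not all equal)
t=1: [66, 66, 68, 67, 63]  (not all equal)
t=2: [7, 7, 7, 7, 6]  (not all equal)
t=3: [20, 20, 20, 20, 20]  (all equal)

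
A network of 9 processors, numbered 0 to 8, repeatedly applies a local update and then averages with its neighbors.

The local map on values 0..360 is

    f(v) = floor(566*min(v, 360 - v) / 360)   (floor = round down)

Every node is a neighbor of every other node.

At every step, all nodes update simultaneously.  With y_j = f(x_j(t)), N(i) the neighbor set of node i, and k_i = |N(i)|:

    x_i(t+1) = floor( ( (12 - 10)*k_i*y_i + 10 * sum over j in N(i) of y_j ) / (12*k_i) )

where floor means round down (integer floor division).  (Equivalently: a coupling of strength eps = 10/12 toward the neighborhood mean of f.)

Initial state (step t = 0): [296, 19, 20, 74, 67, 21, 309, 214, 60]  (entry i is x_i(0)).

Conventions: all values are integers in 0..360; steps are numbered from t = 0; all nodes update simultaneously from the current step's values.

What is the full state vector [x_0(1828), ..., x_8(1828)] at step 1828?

Answer: [193, 193, 193, 193, 193, 193, 193, 193, 193]
Key observation: The state at step 8, [209, 209, 209, 209, 209, 209, 209, 209, 209], reappears at step 17: the system is in a cycle of period 9 from step 8 on.  Therefore the state at step 1828 equals the state at step 8 + ((1828 - 8) mod 9) = 10, which is [193, 193, 193, 193, 193, 193, 193, 193, 193].

Derivation:
t=0: [296, 19, 20, 74, 67, 21, 309, 214, 60]
t=1: [91, 86, 87, 92, 91, 87, 90, 99, 90]
t=2: [141, 141, 141, 141, 141, 141, 141, 142, 141]
t=3: [221, 221, 221, 221, 221, 221, 221, 221, 221]
t=4: [218, 218, 218, 218, 218, 218, 218, 218, 218]
t=5: [223, 223, 223, 223, 223, 223, 223, 223, 223]
t=6: [215, 215, 215, 215, 215, 215, 215, 215, 215]
t=7: [227, 227, 227, 227, 227, 227, 227, 227, 227]
t=8: [209, 209, 209, 209, 209, 209, 209, 209, 209]
t=9: [237, 237, 237, 237, 237, 237, 237, 237, 237]
t=10: [193, 193, 193, 193, 193, 193, 193, 193, 193]
t=11: [262, 262, 262, 262, 262, 262, 262, 262, 262]
t=12: [154, 154, 154, 154, 154, 154, 154, 154, 154]
t=13: [242, 242, 242, 242, 242, 242, 242, 242, 242]
t=14: [185, 185, 185, 185, 185, 185, 185, 185, 185]
t=15: [275, 275, 275, 275, 275, 275, 275, 275, 275]
t=16: [133, 133, 133, 133, 133, 133, 133, 133, 133]
t=17: [209, 209, 209, 209, 209, 209, 209, 209, 209]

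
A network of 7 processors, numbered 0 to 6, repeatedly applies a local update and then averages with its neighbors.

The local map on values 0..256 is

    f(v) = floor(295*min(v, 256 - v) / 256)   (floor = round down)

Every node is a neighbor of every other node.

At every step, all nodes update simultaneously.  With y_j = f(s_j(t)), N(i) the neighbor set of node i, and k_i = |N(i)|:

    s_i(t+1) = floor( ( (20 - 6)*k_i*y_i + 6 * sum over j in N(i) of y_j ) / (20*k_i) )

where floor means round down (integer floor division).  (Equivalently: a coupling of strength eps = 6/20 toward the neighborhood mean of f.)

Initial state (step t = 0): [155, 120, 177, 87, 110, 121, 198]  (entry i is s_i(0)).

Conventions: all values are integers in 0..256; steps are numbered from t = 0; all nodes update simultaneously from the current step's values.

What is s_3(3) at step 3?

Simulating step by step:
t=0: [155, 120, 177, 87, 110, 121, 198]
t=1: [114, 128, 97, 103, 120, 129, 81]
t=2: [129, 139, 116, 120, 133, 139, 104]
t=3: [142, 134, 133, 136, 138, 134, 124]

Answer: s_3(3) = 136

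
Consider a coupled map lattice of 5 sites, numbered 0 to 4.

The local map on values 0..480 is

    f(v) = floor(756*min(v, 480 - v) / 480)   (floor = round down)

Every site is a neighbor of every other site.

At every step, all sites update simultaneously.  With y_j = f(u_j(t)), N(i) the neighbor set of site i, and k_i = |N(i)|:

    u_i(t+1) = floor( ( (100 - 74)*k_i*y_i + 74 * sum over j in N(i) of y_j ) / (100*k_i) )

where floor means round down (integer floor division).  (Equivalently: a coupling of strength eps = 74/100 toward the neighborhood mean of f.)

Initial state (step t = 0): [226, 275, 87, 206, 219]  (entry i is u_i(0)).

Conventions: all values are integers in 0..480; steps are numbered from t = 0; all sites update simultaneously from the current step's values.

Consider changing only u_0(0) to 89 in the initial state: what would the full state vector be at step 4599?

Simulating step by step:
t=0: [89, 275, 87, 206, 219]
t=1: [244, 258, 244, 258, 260]
t=2: [358, 356, 358, 356, 356]
t=3: [193, 193, 193, 193, 193]
t=4: [303, 303, 303, 303, 303]
t=5: [278, 278, 278, 278, 278]
t=6: [318, 318, 318, 318, 318]
t=7: [255, 255, 255, 255, 255]
t=8: [354, 354, 354, 354, 354]
t=9: [198, 198, 198, 198, 198]
t=10: [311, 311, 311, 311, 311]
t=11: [266, 266, 266, 266, 266]
t=12: [337, 337, 337, 337, 337]
t=13: [225, 225, 225, 225, 225]
t=14: [354, 354, 354, 354, 354]

Answer: [198, 198, 198, 198, 198]
Key observation: The state at step 8, [354, 354, 354, 354, 354], reappears at step 14: the system is in a cycle of period 6 from step 8 on.  Therefore the state at step 4599 equals the state at step 8 + ((4599 - 8) mod 6) = 9, which is [198, 198, 198, 198, 198].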